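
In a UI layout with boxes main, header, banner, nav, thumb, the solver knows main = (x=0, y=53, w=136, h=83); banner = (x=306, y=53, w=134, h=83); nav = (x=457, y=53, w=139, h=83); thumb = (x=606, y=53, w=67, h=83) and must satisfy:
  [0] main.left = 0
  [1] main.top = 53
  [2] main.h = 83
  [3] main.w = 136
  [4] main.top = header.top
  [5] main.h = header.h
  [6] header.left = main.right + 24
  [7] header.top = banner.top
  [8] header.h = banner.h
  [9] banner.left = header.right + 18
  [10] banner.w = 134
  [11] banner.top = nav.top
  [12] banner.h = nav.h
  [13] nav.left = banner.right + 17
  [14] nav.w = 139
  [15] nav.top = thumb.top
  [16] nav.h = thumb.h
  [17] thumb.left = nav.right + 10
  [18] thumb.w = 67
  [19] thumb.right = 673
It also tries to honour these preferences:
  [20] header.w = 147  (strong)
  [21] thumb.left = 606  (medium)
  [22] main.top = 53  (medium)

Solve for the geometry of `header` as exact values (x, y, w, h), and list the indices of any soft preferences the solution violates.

1. header.y = 53  [main.top = header.top]
2. header.h = 83  [main.h = header.h]
3. header.x = 160  [header.left = main.right + 24]
4. header.w = 128  [banner.left = header.right + 18]

header = (x=160, y=53, w=128, h=83)
violated soft preferences: 20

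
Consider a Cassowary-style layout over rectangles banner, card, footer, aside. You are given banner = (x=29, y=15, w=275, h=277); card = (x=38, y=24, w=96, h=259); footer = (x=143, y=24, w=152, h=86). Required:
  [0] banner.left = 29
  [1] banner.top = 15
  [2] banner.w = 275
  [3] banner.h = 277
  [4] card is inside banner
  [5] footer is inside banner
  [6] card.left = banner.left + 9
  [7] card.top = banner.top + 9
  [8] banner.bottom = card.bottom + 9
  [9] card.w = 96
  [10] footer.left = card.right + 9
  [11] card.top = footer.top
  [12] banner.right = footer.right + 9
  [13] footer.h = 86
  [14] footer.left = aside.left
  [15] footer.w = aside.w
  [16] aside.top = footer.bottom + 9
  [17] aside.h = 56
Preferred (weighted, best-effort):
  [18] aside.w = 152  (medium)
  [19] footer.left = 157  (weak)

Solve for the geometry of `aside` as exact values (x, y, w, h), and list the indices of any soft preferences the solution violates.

1. aside.x = 143  [footer.left = aside.left]
2. aside.w = 152  [footer.w = aside.w]
3. aside.y = 119  [aside.top = footer.bottom + 9]
4. aside.h = 56  [aside.h = 56]

aside = (x=143, y=119, w=152, h=56)
violated soft preferences: 19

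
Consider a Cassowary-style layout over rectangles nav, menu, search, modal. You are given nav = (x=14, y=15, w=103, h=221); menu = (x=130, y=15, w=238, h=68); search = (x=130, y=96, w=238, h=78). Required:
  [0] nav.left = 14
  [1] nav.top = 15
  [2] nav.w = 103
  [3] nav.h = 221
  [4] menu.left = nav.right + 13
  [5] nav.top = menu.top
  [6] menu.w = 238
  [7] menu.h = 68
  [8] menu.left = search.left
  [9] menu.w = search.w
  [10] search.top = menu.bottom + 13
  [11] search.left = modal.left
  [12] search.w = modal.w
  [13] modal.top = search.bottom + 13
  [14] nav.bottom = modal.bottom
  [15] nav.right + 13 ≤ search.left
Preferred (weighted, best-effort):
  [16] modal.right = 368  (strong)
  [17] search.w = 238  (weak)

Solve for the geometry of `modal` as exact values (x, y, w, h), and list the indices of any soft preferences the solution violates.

1. modal.x = 130  [search.left = modal.left]
2. modal.w = 238  [search.w = modal.w]
3. modal.y = 187  [modal.top = search.bottom + 13]
4. modal.h = 49  [nav.bottom = modal.bottom]

modal = (x=130, y=187, w=238, h=49)
violated soft preferences: none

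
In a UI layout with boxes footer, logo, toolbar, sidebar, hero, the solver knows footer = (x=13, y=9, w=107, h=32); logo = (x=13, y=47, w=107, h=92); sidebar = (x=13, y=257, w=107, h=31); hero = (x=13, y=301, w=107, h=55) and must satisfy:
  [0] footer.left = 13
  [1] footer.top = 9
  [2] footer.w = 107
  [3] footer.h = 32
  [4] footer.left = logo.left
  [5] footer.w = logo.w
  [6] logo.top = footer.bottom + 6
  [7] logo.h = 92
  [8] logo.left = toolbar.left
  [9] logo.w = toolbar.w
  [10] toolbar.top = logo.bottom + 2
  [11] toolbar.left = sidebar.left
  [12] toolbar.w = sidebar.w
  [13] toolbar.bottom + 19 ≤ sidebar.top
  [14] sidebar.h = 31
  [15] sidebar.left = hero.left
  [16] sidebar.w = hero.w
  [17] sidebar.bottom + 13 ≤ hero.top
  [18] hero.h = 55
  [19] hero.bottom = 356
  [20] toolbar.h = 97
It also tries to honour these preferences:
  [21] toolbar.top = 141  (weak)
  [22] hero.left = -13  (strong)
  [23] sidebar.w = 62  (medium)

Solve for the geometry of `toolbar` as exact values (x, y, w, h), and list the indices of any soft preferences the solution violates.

toolbar = (x=13, y=141, w=107, h=97)
violated soft preferences: 22, 23

1. toolbar.x = 13  [logo.left = toolbar.left]
2. toolbar.w = 107  [logo.w = toolbar.w]
3. toolbar.y = 141  [toolbar.top = logo.bottom + 2]
4. toolbar.h = 97  [toolbar.h = 97]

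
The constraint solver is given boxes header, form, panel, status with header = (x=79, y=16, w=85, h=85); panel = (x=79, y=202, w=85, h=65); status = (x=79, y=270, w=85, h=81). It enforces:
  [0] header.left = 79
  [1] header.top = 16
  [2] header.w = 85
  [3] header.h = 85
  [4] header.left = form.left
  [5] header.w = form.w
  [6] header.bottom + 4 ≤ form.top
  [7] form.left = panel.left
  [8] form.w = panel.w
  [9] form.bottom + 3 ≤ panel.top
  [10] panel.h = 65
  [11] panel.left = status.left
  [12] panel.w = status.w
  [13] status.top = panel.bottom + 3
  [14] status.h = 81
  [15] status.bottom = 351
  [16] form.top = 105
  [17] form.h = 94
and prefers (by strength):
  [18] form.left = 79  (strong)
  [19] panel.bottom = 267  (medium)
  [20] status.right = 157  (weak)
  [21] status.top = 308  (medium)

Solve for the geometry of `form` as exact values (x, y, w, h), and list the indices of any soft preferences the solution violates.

1. form.x = 79  [header.left = form.left]
2. form.w = 85  [header.w = form.w]
3. form.y = 105  [form.top = 105]
4. form.h = 94  [form.h = 94]

form = (x=79, y=105, w=85, h=94)
violated soft preferences: 20, 21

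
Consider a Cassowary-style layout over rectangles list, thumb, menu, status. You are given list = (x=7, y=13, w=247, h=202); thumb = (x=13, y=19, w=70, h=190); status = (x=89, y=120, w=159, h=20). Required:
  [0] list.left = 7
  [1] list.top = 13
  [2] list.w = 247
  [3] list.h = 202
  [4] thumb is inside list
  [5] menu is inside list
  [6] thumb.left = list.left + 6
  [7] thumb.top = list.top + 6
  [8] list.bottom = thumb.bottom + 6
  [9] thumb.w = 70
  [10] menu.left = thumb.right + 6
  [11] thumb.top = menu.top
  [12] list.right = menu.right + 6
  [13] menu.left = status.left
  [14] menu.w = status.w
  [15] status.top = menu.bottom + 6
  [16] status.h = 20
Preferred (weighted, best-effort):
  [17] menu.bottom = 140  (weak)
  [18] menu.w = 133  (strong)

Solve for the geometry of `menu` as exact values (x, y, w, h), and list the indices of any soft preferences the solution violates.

1. menu.x = 89  [menu.left = thumb.right + 6]
2. menu.y = 19  [thumb.top = menu.top]
3. menu.w = 159  [list.right = menu.right + 6]
4. menu.h = 95  [status.top = menu.bottom + 6]

menu = (x=89, y=19, w=159, h=95)
violated soft preferences: 17, 18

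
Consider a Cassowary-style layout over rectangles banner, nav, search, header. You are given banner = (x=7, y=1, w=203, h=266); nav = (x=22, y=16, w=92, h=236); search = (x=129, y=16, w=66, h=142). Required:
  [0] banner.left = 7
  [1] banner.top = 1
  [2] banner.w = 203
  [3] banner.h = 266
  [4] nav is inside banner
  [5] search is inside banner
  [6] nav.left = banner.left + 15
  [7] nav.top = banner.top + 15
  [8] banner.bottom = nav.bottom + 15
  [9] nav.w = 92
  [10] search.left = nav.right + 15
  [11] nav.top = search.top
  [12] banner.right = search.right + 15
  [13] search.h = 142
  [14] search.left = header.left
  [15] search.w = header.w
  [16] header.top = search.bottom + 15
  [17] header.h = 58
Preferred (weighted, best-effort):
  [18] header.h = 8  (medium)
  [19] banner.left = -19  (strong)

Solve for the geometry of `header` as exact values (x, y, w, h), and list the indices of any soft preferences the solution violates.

header = (x=129, y=173, w=66, h=58)
violated soft preferences: 18, 19

1. header.x = 129  [search.left = header.left]
2. header.w = 66  [search.w = header.w]
3. header.y = 173  [header.top = search.bottom + 15]
4. header.h = 58  [header.h = 58]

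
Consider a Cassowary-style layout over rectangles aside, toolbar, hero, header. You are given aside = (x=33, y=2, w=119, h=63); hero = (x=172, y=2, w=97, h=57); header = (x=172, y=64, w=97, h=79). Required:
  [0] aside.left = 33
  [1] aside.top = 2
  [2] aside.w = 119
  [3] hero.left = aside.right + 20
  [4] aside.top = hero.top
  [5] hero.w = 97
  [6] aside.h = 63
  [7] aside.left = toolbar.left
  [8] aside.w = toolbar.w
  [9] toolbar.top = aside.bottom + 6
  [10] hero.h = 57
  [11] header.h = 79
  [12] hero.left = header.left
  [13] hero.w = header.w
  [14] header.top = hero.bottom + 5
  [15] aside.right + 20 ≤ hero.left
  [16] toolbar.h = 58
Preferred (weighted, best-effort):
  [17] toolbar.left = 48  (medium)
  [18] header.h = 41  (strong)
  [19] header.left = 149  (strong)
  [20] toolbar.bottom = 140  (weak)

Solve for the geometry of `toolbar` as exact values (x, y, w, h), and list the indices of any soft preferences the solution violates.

toolbar = (x=33, y=71, w=119, h=58)
violated soft preferences: 17, 18, 19, 20

1. toolbar.x = 33  [aside.left = toolbar.left]
2. toolbar.w = 119  [aside.w = toolbar.w]
3. toolbar.y = 71  [toolbar.top = aside.bottom + 6]
4. toolbar.h = 58  [toolbar.h = 58]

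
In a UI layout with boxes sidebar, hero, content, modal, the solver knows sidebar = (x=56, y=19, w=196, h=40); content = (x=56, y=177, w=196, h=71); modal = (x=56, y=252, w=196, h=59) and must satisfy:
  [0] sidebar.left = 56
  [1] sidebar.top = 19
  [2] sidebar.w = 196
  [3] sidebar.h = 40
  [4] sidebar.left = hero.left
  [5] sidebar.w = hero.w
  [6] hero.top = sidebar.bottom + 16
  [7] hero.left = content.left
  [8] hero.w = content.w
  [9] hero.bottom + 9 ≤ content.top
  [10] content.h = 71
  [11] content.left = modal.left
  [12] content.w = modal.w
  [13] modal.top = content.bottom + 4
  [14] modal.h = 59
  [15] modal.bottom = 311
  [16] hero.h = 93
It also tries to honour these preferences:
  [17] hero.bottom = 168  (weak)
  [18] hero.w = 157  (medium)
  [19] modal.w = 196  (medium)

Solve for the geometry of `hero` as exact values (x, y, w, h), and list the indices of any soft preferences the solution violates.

1. hero.x = 56  [sidebar.left = hero.left]
2. hero.w = 196  [sidebar.w = hero.w]
3. hero.y = 75  [hero.top = sidebar.bottom + 16]
4. hero.h = 93  [hero.h = 93]

hero = (x=56, y=75, w=196, h=93)
violated soft preferences: 18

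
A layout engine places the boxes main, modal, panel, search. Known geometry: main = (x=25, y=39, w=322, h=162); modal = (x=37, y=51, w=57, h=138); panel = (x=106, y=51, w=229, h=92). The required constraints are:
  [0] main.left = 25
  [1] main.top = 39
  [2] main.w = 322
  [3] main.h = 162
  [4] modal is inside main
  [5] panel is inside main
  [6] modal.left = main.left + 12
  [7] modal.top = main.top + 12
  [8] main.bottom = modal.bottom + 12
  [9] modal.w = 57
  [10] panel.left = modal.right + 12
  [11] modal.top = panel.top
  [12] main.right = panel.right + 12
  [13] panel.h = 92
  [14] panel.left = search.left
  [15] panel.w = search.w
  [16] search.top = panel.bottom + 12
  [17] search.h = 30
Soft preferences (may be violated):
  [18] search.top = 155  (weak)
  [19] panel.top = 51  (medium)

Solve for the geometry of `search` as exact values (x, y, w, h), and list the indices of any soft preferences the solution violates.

search = (x=106, y=155, w=229, h=30)
violated soft preferences: none

1. search.x = 106  [panel.left = search.left]
2. search.w = 229  [panel.w = search.w]
3. search.y = 155  [search.top = panel.bottom + 12]
4. search.h = 30  [search.h = 30]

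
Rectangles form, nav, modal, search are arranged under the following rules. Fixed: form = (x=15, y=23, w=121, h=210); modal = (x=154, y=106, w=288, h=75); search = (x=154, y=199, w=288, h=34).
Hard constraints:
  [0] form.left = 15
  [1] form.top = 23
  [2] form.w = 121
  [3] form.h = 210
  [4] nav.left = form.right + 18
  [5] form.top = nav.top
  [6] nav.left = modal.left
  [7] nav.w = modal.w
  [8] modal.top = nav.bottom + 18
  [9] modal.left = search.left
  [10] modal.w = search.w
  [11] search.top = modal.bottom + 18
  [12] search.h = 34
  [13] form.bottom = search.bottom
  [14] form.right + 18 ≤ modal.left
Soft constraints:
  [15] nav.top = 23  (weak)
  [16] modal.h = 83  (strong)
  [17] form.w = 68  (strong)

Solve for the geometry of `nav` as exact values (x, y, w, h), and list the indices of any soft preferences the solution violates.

nav = (x=154, y=23, w=288, h=65)
violated soft preferences: 16, 17

1. nav.x = 154  [nav.left = form.right + 18]
2. nav.y = 23  [form.top = nav.top]
3. nav.w = 288  [nav.w = modal.w]
4. nav.h = 65  [modal.top = nav.bottom + 18]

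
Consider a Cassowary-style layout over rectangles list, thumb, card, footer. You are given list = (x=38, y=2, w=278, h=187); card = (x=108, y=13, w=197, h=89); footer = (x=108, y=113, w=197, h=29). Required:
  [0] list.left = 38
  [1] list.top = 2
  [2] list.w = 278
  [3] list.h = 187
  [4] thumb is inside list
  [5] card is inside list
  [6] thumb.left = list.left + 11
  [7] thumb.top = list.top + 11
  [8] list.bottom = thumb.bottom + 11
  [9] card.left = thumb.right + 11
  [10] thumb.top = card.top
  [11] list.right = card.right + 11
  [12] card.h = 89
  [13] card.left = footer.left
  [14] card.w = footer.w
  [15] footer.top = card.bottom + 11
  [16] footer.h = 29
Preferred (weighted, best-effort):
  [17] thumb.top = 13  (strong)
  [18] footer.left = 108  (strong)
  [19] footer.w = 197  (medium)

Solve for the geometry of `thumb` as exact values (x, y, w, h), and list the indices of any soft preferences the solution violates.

1. thumb.x = 49  [thumb.left = list.left + 11]
2. thumb.y = 13  [thumb.top = list.top + 11]
3. thumb.h = 165  [list.bottom = thumb.bottom + 11]
4. thumb.w = 48  [card.left = thumb.right + 11]

thumb = (x=49, y=13, w=48, h=165)
violated soft preferences: none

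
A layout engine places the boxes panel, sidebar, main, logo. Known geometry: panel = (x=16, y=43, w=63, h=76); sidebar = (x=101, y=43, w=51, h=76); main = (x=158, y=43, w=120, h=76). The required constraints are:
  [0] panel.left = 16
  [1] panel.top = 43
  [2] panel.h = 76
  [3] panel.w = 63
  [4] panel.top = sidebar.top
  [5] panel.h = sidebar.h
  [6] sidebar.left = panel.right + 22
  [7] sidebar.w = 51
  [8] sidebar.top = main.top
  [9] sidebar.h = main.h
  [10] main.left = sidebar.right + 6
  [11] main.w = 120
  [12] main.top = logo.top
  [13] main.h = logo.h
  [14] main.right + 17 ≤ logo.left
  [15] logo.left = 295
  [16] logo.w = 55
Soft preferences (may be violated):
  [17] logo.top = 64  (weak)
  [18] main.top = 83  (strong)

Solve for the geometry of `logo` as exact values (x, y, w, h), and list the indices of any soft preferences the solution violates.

1. logo.y = 43  [main.top = logo.top]
2. logo.h = 76  [main.h = logo.h]
3. logo.x = 295  [logo.left = 295]
4. logo.w = 55  [logo.w = 55]

logo = (x=295, y=43, w=55, h=76)
violated soft preferences: 17, 18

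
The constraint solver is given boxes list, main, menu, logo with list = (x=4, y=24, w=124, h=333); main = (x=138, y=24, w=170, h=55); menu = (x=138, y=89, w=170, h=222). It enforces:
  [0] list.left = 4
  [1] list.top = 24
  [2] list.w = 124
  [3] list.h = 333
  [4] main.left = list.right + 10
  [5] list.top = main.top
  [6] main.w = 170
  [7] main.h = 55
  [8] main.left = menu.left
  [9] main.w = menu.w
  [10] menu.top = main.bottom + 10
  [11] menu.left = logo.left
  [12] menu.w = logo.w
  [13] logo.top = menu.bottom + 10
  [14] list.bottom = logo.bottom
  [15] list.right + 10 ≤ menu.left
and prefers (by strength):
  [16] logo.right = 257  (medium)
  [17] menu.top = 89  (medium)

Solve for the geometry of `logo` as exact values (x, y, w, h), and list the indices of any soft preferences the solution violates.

logo = (x=138, y=321, w=170, h=36)
violated soft preferences: 16

1. logo.x = 138  [menu.left = logo.left]
2. logo.w = 170  [menu.w = logo.w]
3. logo.y = 321  [logo.top = menu.bottom + 10]
4. logo.h = 36  [list.bottom = logo.bottom]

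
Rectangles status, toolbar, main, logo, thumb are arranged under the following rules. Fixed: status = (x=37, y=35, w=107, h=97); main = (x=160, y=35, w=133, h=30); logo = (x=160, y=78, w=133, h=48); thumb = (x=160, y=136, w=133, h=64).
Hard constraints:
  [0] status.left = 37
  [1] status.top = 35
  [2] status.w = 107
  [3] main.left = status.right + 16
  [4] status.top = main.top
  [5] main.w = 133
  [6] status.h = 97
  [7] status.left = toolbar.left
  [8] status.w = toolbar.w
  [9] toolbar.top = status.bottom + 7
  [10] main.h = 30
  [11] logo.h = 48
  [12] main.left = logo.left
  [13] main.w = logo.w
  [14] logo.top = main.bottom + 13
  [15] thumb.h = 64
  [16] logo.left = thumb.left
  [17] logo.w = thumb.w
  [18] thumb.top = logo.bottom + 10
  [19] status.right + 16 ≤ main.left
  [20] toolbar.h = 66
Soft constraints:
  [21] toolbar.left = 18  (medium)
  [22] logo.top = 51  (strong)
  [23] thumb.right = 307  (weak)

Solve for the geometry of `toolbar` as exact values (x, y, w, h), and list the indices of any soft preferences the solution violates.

1. toolbar.x = 37  [status.left = toolbar.left]
2. toolbar.w = 107  [status.w = toolbar.w]
3. toolbar.y = 139  [toolbar.top = status.bottom + 7]
4. toolbar.h = 66  [toolbar.h = 66]

toolbar = (x=37, y=139, w=107, h=66)
violated soft preferences: 21, 22, 23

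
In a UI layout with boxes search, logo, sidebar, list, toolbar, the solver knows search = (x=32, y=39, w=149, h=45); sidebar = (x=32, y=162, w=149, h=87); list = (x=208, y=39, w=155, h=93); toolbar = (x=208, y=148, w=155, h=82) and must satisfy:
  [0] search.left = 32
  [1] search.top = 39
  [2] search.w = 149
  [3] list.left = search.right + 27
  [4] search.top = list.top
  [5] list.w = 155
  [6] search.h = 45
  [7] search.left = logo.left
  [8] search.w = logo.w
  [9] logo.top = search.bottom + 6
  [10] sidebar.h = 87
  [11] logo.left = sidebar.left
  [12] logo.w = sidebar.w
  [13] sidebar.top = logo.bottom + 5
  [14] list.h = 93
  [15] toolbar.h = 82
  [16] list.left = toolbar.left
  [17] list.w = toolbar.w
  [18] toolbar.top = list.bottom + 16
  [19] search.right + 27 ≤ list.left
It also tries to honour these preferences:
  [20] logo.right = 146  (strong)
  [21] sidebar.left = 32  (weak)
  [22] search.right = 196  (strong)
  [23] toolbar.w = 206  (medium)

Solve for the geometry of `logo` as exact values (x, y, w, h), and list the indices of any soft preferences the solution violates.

logo = (x=32, y=90, w=149, h=67)
violated soft preferences: 20, 22, 23

1. logo.x = 32  [search.left = logo.left]
2. logo.w = 149  [search.w = logo.w]
3. logo.y = 90  [logo.top = search.bottom + 6]
4. logo.h = 67  [sidebar.top = logo.bottom + 5]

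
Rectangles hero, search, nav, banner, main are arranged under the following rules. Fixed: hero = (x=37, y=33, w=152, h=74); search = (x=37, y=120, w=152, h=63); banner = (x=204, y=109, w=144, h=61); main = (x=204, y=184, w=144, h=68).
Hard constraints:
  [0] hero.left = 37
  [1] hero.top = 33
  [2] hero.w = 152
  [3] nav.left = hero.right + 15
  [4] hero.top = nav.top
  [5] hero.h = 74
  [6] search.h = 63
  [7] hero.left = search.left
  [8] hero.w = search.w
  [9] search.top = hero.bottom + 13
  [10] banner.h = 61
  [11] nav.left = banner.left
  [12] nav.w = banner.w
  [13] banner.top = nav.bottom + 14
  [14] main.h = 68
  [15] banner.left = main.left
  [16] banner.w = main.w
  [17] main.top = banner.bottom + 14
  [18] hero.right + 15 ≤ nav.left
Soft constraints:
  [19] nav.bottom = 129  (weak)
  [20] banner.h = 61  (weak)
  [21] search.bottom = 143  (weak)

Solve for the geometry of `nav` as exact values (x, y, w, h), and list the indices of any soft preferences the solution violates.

1. nav.x = 204  [nav.left = hero.right + 15]
2. nav.y = 33  [hero.top = nav.top]
3. nav.w = 144  [nav.w = banner.w]
4. nav.h = 62  [banner.top = nav.bottom + 14]

nav = (x=204, y=33, w=144, h=62)
violated soft preferences: 19, 21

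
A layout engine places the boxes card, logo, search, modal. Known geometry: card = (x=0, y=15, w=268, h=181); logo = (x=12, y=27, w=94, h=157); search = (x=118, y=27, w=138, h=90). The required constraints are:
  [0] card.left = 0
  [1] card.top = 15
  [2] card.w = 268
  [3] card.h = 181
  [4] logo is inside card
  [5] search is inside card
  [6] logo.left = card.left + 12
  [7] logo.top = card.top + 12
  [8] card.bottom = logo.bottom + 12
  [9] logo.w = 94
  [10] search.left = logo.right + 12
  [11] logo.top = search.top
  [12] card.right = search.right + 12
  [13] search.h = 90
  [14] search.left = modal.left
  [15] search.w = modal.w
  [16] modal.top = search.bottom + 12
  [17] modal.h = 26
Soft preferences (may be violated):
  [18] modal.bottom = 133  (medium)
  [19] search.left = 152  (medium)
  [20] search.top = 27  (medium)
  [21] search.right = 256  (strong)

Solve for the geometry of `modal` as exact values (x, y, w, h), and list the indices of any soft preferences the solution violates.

1. modal.x = 118  [search.left = modal.left]
2. modal.w = 138  [search.w = modal.w]
3. modal.y = 129  [modal.top = search.bottom + 12]
4. modal.h = 26  [modal.h = 26]

modal = (x=118, y=129, w=138, h=26)
violated soft preferences: 18, 19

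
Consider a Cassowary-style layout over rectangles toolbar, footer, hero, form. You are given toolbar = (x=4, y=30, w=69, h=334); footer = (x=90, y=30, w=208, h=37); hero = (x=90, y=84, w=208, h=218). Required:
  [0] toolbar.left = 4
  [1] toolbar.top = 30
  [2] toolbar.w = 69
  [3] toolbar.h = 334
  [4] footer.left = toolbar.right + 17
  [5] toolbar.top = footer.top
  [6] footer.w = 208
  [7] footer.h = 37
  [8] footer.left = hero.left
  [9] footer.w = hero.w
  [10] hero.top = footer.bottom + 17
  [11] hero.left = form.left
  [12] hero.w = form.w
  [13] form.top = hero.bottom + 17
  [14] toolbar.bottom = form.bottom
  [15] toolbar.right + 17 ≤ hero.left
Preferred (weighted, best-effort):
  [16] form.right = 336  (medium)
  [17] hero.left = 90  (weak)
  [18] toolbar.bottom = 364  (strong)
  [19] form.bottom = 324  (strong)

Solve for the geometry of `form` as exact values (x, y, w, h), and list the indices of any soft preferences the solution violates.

form = (x=90, y=319, w=208, h=45)
violated soft preferences: 16, 19

1. form.x = 90  [hero.left = form.left]
2. form.w = 208  [hero.w = form.w]
3. form.y = 319  [form.top = hero.bottom + 17]
4. form.h = 45  [toolbar.bottom = form.bottom]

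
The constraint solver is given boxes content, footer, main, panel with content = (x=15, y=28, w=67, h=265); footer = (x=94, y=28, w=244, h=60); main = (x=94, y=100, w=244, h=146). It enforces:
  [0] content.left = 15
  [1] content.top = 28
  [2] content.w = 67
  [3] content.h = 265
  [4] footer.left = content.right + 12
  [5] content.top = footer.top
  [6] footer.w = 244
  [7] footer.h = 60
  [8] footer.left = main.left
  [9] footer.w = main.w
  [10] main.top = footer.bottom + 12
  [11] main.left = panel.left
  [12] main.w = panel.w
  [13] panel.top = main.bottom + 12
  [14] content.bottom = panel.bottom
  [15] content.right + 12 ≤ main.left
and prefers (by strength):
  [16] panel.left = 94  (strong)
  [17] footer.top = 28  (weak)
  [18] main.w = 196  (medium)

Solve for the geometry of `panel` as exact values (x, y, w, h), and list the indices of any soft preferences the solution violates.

panel = (x=94, y=258, w=244, h=35)
violated soft preferences: 18

1. panel.x = 94  [main.left = panel.left]
2. panel.w = 244  [main.w = panel.w]
3. panel.y = 258  [panel.top = main.bottom + 12]
4. panel.h = 35  [content.bottom = panel.bottom]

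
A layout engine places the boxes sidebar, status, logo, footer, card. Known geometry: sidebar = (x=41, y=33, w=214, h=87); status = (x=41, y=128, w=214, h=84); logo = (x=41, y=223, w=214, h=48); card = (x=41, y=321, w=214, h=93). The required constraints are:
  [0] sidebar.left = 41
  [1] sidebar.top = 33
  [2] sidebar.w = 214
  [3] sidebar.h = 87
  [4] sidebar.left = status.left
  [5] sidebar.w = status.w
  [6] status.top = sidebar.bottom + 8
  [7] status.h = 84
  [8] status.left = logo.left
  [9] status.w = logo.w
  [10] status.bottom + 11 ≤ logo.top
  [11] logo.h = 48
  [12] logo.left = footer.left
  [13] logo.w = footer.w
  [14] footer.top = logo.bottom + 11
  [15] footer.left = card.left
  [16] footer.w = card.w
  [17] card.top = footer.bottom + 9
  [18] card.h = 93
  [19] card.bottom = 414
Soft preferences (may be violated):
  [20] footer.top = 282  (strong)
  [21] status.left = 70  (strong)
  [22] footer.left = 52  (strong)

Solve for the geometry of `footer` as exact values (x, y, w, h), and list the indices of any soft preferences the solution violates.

footer = (x=41, y=282, w=214, h=30)
violated soft preferences: 21, 22

1. footer.x = 41  [logo.left = footer.left]
2. footer.w = 214  [logo.w = footer.w]
3. footer.y = 282  [footer.top = logo.bottom + 11]
4. footer.h = 30  [card.top = footer.bottom + 9]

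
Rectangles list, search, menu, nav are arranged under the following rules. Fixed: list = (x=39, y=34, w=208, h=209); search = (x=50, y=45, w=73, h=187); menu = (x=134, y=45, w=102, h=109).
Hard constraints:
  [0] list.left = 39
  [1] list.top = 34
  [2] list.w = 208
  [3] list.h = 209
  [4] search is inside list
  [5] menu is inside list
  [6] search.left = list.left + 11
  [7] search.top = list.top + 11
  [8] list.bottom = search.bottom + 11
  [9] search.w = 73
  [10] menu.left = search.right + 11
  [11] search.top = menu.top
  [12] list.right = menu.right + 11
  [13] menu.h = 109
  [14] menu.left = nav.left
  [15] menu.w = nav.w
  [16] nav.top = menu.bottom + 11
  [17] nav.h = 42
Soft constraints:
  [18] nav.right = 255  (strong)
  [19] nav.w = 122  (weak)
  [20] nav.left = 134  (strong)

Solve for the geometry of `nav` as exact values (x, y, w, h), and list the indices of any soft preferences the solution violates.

1. nav.x = 134  [menu.left = nav.left]
2. nav.w = 102  [menu.w = nav.w]
3. nav.y = 165  [nav.top = menu.bottom + 11]
4. nav.h = 42  [nav.h = 42]

nav = (x=134, y=165, w=102, h=42)
violated soft preferences: 18, 19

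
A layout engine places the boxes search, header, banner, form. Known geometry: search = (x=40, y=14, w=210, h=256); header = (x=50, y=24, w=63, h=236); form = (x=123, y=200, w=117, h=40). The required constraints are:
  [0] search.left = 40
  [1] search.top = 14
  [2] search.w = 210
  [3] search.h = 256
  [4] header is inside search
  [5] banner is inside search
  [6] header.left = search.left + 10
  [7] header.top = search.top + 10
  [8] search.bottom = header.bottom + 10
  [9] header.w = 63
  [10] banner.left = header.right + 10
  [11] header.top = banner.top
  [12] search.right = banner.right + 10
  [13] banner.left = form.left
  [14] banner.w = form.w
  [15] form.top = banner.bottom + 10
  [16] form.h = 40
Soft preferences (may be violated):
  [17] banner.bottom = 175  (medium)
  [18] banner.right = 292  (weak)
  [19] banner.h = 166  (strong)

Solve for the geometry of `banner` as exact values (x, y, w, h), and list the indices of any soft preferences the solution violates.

banner = (x=123, y=24, w=117, h=166)
violated soft preferences: 17, 18

1. banner.x = 123  [banner.left = header.right + 10]
2. banner.y = 24  [header.top = banner.top]
3. banner.w = 117  [search.right = banner.right + 10]
4. banner.h = 166  [form.top = banner.bottom + 10]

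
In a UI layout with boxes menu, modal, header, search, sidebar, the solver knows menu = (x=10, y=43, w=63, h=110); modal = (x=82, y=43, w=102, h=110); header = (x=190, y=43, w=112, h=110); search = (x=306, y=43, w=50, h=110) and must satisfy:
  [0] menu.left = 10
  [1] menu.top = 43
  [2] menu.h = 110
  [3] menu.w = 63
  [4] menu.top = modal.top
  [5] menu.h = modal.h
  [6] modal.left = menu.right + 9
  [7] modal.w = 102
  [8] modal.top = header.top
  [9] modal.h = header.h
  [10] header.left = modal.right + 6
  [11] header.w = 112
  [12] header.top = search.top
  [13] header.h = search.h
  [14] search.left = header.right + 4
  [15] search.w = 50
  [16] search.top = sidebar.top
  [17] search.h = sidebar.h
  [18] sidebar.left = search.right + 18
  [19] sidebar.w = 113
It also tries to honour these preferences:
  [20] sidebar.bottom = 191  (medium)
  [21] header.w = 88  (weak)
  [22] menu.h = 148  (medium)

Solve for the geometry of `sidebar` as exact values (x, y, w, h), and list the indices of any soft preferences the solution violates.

sidebar = (x=374, y=43, w=113, h=110)
violated soft preferences: 20, 21, 22

1. sidebar.y = 43  [search.top = sidebar.top]
2. sidebar.h = 110  [search.h = sidebar.h]
3. sidebar.x = 374  [sidebar.left = search.right + 18]
4. sidebar.w = 113  [sidebar.w = 113]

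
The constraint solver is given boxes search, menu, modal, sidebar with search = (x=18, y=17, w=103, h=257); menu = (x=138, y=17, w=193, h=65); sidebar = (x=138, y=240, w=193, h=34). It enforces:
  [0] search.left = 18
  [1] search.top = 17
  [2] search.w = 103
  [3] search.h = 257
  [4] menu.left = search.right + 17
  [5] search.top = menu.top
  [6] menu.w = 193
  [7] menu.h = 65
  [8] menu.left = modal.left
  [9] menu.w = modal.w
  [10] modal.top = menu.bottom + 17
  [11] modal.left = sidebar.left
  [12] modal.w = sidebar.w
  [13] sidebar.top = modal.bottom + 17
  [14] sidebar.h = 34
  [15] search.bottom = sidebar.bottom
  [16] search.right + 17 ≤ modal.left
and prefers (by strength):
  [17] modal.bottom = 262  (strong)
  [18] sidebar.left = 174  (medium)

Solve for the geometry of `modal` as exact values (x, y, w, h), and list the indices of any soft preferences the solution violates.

modal = (x=138, y=99, w=193, h=124)
violated soft preferences: 17, 18

1. modal.x = 138  [menu.left = modal.left]
2. modal.w = 193  [menu.w = modal.w]
3. modal.y = 99  [modal.top = menu.bottom + 17]
4. modal.h = 124  [sidebar.top = modal.bottom + 17]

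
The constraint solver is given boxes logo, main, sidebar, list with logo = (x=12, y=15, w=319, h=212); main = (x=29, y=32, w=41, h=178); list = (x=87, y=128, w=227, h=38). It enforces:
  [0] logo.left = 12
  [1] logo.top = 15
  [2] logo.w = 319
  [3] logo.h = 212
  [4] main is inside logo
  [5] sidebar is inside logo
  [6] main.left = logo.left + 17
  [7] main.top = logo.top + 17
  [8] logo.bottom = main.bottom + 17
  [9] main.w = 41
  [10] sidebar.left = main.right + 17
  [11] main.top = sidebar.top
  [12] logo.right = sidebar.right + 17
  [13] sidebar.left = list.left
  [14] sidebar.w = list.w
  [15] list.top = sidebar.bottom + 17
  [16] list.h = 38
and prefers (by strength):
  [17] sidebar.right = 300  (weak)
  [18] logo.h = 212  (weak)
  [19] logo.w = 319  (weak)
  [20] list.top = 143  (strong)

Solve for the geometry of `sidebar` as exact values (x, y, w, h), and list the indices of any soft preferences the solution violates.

sidebar = (x=87, y=32, w=227, h=79)
violated soft preferences: 17, 20

1. sidebar.x = 87  [sidebar.left = main.right + 17]
2. sidebar.y = 32  [main.top = sidebar.top]
3. sidebar.w = 227  [logo.right = sidebar.right + 17]
4. sidebar.h = 79  [list.top = sidebar.bottom + 17]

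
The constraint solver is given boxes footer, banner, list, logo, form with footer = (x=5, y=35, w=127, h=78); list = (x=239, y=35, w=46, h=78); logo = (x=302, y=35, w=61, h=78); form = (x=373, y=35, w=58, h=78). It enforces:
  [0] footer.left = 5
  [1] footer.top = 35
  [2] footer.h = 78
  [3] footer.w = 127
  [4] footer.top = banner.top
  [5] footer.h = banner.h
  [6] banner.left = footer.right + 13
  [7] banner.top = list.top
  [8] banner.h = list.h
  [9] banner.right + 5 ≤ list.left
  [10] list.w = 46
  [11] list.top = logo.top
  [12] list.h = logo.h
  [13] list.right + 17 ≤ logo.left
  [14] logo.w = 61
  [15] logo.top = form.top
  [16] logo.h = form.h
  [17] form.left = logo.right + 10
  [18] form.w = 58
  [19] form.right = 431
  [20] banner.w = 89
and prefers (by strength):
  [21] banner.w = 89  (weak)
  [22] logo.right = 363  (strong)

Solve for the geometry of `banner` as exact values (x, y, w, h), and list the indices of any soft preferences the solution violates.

banner = (x=145, y=35, w=89, h=78)
violated soft preferences: none

1. banner.y = 35  [footer.top = banner.top]
2. banner.h = 78  [footer.h = banner.h]
3. banner.x = 145  [banner.left = footer.right + 13]
4. banner.w = 89  [banner.w = 89]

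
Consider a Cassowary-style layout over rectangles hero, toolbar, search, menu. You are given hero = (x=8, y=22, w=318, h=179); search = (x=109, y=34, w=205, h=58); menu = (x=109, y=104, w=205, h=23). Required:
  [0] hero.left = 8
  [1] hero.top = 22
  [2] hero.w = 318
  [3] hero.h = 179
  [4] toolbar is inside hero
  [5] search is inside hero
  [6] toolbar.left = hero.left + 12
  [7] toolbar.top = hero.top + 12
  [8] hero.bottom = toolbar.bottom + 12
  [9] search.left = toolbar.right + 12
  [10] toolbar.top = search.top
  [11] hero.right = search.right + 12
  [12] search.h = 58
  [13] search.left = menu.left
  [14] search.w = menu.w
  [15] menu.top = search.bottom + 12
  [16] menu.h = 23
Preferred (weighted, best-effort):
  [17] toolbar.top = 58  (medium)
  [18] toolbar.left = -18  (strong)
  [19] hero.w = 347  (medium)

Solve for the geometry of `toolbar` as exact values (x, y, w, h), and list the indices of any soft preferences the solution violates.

1. toolbar.x = 20  [toolbar.left = hero.left + 12]
2. toolbar.y = 34  [toolbar.top = hero.top + 12]
3. toolbar.h = 155  [hero.bottom = toolbar.bottom + 12]
4. toolbar.w = 77  [search.left = toolbar.right + 12]

toolbar = (x=20, y=34, w=77, h=155)
violated soft preferences: 17, 18, 19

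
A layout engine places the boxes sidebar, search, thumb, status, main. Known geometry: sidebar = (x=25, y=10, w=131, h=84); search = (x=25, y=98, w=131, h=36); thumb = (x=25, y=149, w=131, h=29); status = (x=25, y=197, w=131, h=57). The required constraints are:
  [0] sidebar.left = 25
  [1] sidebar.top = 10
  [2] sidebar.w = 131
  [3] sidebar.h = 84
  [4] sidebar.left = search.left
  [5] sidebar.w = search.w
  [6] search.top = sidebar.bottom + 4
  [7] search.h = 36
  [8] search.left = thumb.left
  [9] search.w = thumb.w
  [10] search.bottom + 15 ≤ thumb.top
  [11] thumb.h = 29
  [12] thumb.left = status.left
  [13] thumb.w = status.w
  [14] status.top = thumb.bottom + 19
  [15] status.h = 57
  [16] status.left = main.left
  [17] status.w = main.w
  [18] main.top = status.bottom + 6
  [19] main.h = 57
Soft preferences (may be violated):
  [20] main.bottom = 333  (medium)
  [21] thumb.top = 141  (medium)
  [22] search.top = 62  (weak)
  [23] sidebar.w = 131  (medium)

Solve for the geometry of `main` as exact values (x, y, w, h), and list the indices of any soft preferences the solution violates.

1. main.x = 25  [status.left = main.left]
2. main.w = 131  [status.w = main.w]
3. main.y = 260  [main.top = status.bottom + 6]
4. main.h = 57  [main.h = 57]

main = (x=25, y=260, w=131, h=57)
violated soft preferences: 20, 21, 22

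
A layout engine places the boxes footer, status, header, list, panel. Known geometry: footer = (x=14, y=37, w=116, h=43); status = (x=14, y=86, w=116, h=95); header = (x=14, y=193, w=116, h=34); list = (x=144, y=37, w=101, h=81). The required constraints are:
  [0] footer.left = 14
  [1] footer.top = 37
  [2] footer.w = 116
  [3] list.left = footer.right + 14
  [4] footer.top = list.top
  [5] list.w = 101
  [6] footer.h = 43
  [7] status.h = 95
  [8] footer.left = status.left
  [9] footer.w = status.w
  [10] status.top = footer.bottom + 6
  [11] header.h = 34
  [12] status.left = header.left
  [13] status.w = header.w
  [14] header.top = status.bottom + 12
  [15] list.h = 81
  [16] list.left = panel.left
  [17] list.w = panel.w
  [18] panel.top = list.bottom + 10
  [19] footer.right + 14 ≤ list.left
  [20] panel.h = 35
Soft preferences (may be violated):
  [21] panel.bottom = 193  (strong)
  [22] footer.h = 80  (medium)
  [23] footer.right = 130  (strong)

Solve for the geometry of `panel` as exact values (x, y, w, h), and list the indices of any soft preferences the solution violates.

1. panel.x = 144  [list.left = panel.left]
2. panel.w = 101  [list.w = panel.w]
3. panel.y = 128  [panel.top = list.bottom + 10]
4. panel.h = 35  [panel.h = 35]

panel = (x=144, y=128, w=101, h=35)
violated soft preferences: 21, 22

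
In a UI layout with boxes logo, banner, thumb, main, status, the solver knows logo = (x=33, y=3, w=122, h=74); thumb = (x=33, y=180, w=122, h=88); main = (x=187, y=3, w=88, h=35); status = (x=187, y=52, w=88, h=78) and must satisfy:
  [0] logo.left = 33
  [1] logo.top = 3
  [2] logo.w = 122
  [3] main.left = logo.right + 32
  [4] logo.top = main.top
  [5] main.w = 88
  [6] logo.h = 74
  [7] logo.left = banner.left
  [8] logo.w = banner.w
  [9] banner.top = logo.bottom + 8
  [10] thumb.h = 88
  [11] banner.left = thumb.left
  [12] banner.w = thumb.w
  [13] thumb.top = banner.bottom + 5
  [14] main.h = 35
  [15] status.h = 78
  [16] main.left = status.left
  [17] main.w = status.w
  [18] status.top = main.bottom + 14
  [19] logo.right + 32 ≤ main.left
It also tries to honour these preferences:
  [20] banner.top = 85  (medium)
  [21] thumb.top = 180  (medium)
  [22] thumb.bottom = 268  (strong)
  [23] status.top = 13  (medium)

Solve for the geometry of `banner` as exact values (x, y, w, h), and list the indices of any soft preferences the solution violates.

banner = (x=33, y=85, w=122, h=90)
violated soft preferences: 23

1. banner.x = 33  [logo.left = banner.left]
2. banner.w = 122  [logo.w = banner.w]
3. banner.y = 85  [banner.top = logo.bottom + 8]
4. banner.h = 90  [thumb.top = banner.bottom + 5]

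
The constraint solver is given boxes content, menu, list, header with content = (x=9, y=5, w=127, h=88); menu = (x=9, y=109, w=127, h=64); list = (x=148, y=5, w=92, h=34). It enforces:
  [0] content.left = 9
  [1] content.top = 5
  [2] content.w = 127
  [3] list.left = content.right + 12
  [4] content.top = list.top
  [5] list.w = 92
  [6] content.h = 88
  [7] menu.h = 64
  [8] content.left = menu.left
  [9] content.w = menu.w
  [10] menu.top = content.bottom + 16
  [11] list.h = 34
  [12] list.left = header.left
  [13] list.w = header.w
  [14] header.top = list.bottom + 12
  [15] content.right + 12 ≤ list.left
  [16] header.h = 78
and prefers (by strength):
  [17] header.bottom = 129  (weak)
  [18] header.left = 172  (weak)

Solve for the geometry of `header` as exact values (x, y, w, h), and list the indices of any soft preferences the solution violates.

1. header.x = 148  [list.left = header.left]
2. header.w = 92  [list.w = header.w]
3. header.y = 51  [header.top = list.bottom + 12]
4. header.h = 78  [header.h = 78]

header = (x=148, y=51, w=92, h=78)
violated soft preferences: 18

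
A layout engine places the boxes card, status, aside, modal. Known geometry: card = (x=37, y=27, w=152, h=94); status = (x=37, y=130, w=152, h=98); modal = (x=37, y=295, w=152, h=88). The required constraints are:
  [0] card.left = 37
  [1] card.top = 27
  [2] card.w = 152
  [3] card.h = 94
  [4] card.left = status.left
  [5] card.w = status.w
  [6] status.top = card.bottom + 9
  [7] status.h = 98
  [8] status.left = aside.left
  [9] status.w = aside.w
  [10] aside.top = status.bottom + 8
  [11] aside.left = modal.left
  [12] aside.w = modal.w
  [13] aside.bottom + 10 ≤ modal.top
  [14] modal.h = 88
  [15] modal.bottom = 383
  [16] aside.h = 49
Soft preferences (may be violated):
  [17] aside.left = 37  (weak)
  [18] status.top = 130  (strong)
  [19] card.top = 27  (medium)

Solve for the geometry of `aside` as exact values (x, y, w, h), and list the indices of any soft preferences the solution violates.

aside = (x=37, y=236, w=152, h=49)
violated soft preferences: none

1. aside.x = 37  [status.left = aside.left]
2. aside.w = 152  [status.w = aside.w]
3. aside.y = 236  [aside.top = status.bottom + 8]
4. aside.h = 49  [aside.h = 49]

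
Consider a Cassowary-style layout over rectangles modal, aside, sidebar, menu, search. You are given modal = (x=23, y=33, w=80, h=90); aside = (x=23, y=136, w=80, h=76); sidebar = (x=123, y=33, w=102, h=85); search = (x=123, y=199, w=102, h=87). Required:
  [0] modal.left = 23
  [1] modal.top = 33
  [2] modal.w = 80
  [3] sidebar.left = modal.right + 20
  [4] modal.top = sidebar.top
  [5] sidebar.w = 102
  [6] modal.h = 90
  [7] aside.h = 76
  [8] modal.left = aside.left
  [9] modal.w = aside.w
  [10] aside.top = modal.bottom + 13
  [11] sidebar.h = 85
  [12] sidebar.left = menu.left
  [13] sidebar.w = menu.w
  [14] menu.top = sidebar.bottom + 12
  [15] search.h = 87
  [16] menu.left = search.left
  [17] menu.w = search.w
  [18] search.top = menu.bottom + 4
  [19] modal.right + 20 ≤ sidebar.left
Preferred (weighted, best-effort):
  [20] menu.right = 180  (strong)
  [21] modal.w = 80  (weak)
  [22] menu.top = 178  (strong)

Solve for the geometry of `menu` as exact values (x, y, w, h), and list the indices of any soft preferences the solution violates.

1. menu.x = 123  [sidebar.left = menu.left]
2. menu.w = 102  [sidebar.w = menu.w]
3. menu.y = 130  [menu.top = sidebar.bottom + 12]
4. menu.h = 65  [search.top = menu.bottom + 4]

menu = (x=123, y=130, w=102, h=65)
violated soft preferences: 20, 22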